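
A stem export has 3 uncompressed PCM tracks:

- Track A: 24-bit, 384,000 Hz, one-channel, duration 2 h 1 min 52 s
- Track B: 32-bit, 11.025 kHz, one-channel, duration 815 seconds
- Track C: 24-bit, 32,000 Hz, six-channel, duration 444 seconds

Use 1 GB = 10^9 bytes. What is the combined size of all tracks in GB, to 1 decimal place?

8.7 GB

Track A: 2 h 1 min 52 s = 7,312 s; 384,000 × 7,312 × 3 × 1 = 8,423,424,000 bytes.
Track B: 11,025 × 815 × 4 × 1 = 35,941,500 bytes.
Track C: 32,000 × 444 × 3 × 6 = 255,744,000 bytes.
Total = 8,715,109,500 bytes = 8.7 GB.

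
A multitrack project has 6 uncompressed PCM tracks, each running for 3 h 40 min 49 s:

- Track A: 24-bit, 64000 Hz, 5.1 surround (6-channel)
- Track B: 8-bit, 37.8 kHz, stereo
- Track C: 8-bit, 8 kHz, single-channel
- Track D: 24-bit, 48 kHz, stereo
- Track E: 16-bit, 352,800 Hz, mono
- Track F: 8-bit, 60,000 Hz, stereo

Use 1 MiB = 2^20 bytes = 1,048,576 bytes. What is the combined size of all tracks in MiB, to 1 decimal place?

29682.7 MiB

3 h 40 min 49 s = 13,249 s.
Track A: 64,000 × 13,249 × 3 × 6 = 15,262,848,000 bytes.
Track B: 37,800 × 13,249 × 1 × 2 = 1,001,624,400 bytes.
Track C: 8,000 × 13,249 × 1 × 1 = 105,992,000 bytes.
Track D: 48,000 × 13,249 × 3 × 2 = 3,815,712,000 bytes.
Track E: 352,800 × 13,249 × 2 × 1 = 9,348,494,400 bytes.
Track F: 60,000 × 13,249 × 1 × 2 = 1,589,880,000 bytes.
Total = 31,124,550,800 bytes = 29682.7 MiB.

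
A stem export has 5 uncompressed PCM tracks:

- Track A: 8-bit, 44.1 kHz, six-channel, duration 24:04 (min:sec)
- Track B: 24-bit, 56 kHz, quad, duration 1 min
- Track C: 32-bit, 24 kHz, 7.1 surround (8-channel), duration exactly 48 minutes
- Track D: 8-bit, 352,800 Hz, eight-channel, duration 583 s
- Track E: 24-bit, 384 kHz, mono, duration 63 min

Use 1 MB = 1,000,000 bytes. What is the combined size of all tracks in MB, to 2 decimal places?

8634.26 MB

Track A: 24:04 (min:sec) = 1,444 s; 44,100 × 1,444 × 1 × 6 = 382,082,400 bytes.
Track B: 1 min = 60 s; 56,000 × 60 × 3 × 4 = 40,320,000 bytes.
Track C: exactly 48 minutes = 2,880 s; 24,000 × 2,880 × 4 × 8 = 2,211,840,000 bytes.
Track D: 352,800 × 583 × 1 × 8 = 1,645,459,200 bytes.
Track E: 63 min = 3,780 s; 384,000 × 3,780 × 3 × 1 = 4,354,560,000 bytes.
Total = 8,634,261,600 bytes = 8634.26 MB.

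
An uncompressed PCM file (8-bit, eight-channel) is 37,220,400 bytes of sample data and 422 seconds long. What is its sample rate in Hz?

Bytes = sample_rate × seconds × bytes_per_sample × channels.
sample_rate = 37,220,400 / (422 × 1 × 8) = 37,220,400 / 3,376 = 11,025 Hz.

11,025 Hz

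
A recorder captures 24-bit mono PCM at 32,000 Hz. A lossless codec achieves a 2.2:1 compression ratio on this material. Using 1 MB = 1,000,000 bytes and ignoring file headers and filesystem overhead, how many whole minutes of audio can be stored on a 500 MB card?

190 minutes

Uncompressed byte rate = 32,000 × 3 × 1 = 96,000 bytes/s.
After 2.2:1 compression, effective rate ≈ 43636.36 bytes/s.
Capacity = 500 × 1,000,000 = 500,000,000 bytes.
500,000,000 / effective rate ≈ 11458.33 s → 190 minutes.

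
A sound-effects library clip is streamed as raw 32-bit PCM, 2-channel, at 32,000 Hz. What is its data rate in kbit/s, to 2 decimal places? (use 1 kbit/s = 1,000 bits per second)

Bit rate = 32,000 × 32 × 2 = 2,048,000 bits/s.
= 2048.00 kbit/s.

2048.00 kbit/s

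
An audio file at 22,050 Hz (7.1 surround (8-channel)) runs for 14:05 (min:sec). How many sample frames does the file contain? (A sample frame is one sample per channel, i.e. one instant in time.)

18,632,250 sample frames

14:05 (min:sec) = 845 s.
22,050 samples/s × 845 s = 18,632,250 frames.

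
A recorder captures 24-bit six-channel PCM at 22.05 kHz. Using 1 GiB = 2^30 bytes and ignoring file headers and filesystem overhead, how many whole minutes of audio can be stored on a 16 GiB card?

Uncompressed byte rate = 22,050 × 3 × 6 = 396,900 bytes/s.
Capacity = 16 × 1,073,741,824 = 17,179,869,184 bytes.
17,179,869,184 / 396,900 ≈ 43285.13 s → 721 minutes.

721 minutes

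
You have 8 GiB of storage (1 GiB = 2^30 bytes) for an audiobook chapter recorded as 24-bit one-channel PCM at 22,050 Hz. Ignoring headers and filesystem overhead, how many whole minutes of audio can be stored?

2,164 minutes

Uncompressed byte rate = 22,050 × 3 × 1 = 66,150 bytes/s.
Capacity = 8 × 1,073,741,824 = 8,589,934,592 bytes.
8,589,934,592 / 66,150 ≈ 129855.4 s → 2,164 minutes.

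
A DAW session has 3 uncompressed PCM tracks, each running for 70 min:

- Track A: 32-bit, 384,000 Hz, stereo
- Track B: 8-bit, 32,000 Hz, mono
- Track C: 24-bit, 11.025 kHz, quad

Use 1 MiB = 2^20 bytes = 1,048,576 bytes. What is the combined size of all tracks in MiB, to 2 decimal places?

70 min = 4,200 s.
Track A: 384,000 × 4,200 × 4 × 2 = 12,902,400,000 bytes.
Track B: 32,000 × 4,200 × 1 × 1 = 134,400,000 bytes.
Track C: 11,025 × 4,200 × 3 × 4 = 555,660,000 bytes.
Total = 13,592,460,000 bytes = 12962.78 MiB.

12962.78 MiB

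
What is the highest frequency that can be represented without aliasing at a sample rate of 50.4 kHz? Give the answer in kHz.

Nyquist frequency = sample rate / 2 = 50,400 / 2 = 25.2 kHz.

25.2 kHz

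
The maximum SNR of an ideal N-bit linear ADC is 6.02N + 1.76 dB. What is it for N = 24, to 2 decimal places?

6.02 × 24 + 1.76 = 146.24 dB.

146.24 dB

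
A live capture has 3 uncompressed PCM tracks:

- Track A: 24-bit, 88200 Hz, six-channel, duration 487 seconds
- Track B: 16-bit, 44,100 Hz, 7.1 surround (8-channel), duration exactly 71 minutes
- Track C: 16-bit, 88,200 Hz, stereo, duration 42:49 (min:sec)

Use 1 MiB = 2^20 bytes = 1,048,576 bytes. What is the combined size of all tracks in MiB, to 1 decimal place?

Track A: 88,200 × 487 × 3 × 6 = 773,161,200 bytes.
Track B: exactly 71 minutes = 4,260 s; 44,100 × 4,260 × 2 × 8 = 3,005,856,000 bytes.
Track C: 42:49 (min:sec) = 2,569 s; 88,200 × 2,569 × 2 × 2 = 906,343,200 bytes.
Total = 4,685,360,400 bytes = 4468.3 MiB.

4468.3 MiB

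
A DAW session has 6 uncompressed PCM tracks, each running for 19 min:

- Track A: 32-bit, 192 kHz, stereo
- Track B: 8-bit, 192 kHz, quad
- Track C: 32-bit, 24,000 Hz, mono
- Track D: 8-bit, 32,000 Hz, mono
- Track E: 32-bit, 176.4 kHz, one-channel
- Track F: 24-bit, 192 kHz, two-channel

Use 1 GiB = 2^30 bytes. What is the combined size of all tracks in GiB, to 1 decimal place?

4.6 GiB

19 min = 1,140 s.
Track A: 192,000 × 1,140 × 4 × 2 = 1,751,040,000 bytes.
Track B: 192,000 × 1,140 × 1 × 4 = 875,520,000 bytes.
Track C: 24,000 × 1,140 × 4 × 1 = 109,440,000 bytes.
Track D: 32,000 × 1,140 × 1 × 1 = 36,480,000 bytes.
Track E: 176,400 × 1,140 × 4 × 1 = 804,384,000 bytes.
Track F: 192,000 × 1,140 × 3 × 2 = 1,313,280,000 bytes.
Total = 4,890,144,000 bytes = 4.6 GiB.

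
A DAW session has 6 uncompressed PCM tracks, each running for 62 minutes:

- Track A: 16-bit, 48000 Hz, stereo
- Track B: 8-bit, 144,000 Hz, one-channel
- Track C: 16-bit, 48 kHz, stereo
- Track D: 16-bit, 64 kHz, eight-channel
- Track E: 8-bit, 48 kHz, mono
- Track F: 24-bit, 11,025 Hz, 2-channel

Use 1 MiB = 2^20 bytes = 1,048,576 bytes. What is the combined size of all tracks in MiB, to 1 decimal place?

5910.9 MiB

62 minutes = 3,720 s.
Track A: 48,000 × 3,720 × 2 × 2 = 714,240,000 bytes.
Track B: 144,000 × 3,720 × 1 × 1 = 535,680,000 bytes.
Track C: 48,000 × 3,720 × 2 × 2 = 714,240,000 bytes.
Track D: 64,000 × 3,720 × 2 × 8 = 3,809,280,000 bytes.
Track E: 48,000 × 3,720 × 1 × 1 = 178,560,000 bytes.
Track F: 11,025 × 3,720 × 3 × 2 = 246,078,000 bytes.
Total = 6,198,078,000 bytes = 5910.9 MiB.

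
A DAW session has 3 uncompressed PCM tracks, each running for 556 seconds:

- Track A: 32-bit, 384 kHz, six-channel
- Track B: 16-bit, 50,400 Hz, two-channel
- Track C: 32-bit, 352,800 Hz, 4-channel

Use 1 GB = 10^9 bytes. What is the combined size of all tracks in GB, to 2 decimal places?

8.37 GB

Track A: 384,000 × 556 × 4 × 6 = 5,124,096,000 bytes.
Track B: 50,400 × 556 × 2 × 2 = 112,089,600 bytes.
Track C: 352,800 × 556 × 4 × 4 = 3,138,508,800 bytes.
Total = 8,374,694,400 bytes = 8.37 GB.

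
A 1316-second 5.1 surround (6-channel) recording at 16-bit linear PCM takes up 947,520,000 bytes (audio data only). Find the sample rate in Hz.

60,000 Hz

Bytes = sample_rate × seconds × bytes_per_sample × channels.
sample_rate = 947,520,000 / (1,316 × 2 × 6) = 947,520,000 / 15,792 = 60,000 Hz.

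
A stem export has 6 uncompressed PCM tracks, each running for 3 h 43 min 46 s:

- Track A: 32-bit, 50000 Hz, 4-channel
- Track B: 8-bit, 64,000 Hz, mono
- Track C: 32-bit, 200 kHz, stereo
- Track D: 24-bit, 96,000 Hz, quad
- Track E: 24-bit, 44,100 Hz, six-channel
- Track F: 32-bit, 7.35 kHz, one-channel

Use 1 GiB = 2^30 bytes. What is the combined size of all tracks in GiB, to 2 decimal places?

55.51 GiB

3 h 43 min 46 s = 13,426 s.
Track A: 50,000 × 13,426 × 4 × 4 = 10,740,800,000 bytes.
Track B: 64,000 × 13,426 × 1 × 1 = 859,264,000 bytes.
Track C: 200,000 × 13,426 × 4 × 2 = 21,481,600,000 bytes.
Track D: 96,000 × 13,426 × 3 × 4 = 15,466,752,000 bytes.
Track E: 44,100 × 13,426 × 3 × 6 = 10,657,558,800 bytes.
Track F: 7,350 × 13,426 × 4 × 1 = 394,724,400 bytes.
Total = 59,600,699,200 bytes = 55.51 GiB.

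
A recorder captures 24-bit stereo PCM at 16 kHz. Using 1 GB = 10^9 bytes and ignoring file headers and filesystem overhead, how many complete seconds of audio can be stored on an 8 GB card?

Uncompressed byte rate = 16,000 × 3 × 2 = 96,000 bytes/s.
Capacity = 8 × 1,000,000,000 = 8,000,000,000 bytes.
8,000,000,000 / 96,000 ≈ 83333.33 s → 83,333 seconds.

83,333 seconds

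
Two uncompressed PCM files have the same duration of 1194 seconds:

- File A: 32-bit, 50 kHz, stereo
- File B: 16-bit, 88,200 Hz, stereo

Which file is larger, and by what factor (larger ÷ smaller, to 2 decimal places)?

File A: 50,000 × 4 × 2 = 400,000 bytes/s.
File B: 88,200 × 2 × 2 = 352,800 bytes/s.
File A is larger; ratio = 477,600,000 / 421,243,200 = 1.13.

File A, by a factor of 1.13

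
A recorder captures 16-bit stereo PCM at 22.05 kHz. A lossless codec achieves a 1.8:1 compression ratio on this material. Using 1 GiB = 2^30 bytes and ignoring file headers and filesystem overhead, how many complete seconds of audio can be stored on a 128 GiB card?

2,804,876 seconds

Uncompressed byte rate = 22,050 × 2 × 2 = 88,200 bytes/s.
After 1.8:1 compression, effective rate ≈ 49000 bytes/s.
Capacity = 128 × 1,073,741,824 = 137,438,953,472 bytes.
137,438,953,472 / effective rate ≈ 2804876.6 s → 2,804,876 seconds.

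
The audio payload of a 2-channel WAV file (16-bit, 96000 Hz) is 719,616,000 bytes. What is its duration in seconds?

Byte rate = 96,000 × 2 × 2 = 384,000 bytes/s.
Duration = 719,616,000 / 384,000 = 1,874 s.

1,874 seconds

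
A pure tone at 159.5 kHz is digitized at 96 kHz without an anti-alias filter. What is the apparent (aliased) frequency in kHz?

32.5 kHz

Nyquist = 96,000/2 = 48,000 Hz; 159,500 Hz exceeds it.
Alias = |159,500 − 2×96,000| = |159,500 − 192,000| = 32,500 Hz = 32.5 kHz.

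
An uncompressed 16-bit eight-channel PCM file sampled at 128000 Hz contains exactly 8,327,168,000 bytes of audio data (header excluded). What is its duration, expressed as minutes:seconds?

Byte rate = 128,000 × 2 × 8 = 2,048,000 bytes/s.
Duration = 8,327,168,000 / 2,048,000 = 4,066 s.
4,066 s = 67:46.

67:46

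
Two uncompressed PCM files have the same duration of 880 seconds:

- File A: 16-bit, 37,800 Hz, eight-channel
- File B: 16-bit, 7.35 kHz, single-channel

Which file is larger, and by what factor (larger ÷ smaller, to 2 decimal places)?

File A: 37,800 × 2 × 8 = 604,800 bytes/s.
File B: 7,350 × 2 × 1 = 14,700 bytes/s.
File A is larger; ratio = 532,224,000 / 12,936,000 = 41.14.

File A, by a factor of 41.14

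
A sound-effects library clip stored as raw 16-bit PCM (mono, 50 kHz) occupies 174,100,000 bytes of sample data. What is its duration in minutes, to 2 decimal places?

Byte rate = 50,000 × 2 × 1 = 100,000 bytes/s.
Duration = 174,100,000 / 100,000 = 1,741 s.
1,741 s / 60 = 29.02 minutes.

29.02 minutes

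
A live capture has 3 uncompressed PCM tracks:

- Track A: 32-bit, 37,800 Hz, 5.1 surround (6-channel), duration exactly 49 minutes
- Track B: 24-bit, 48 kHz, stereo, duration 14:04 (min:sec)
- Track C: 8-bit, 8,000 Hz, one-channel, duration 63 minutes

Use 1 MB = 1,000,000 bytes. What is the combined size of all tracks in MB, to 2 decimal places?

2940.48 MB

Track A: exactly 49 minutes = 2,940 s; 37,800 × 2,940 × 4 × 6 = 2,667,168,000 bytes.
Track B: 14:04 (min:sec) = 844 s; 48,000 × 844 × 3 × 2 = 243,072,000 bytes.
Track C: 63 minutes = 3,780 s; 8,000 × 3,780 × 1 × 1 = 30,240,000 bytes.
Total = 2,940,480,000 bytes = 2940.48 MB.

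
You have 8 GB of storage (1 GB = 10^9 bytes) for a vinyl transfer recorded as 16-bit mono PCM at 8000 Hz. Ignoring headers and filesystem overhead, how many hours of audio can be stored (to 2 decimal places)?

138.89 hours

Uncompressed byte rate = 8,000 × 2 × 1 = 16,000 bytes/s.
Capacity = 8 × 1,000,000,000 = 8,000,000,000 bytes.
8,000,000,000 / 16,000 ≈ 500000 s → 138.89 hours.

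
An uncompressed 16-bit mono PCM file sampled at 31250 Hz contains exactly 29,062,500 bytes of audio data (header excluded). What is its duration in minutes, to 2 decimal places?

Byte rate = 31,250 × 2 × 1 = 62,500 bytes/s.
Duration = 29,062,500 / 62,500 = 465 s.
465 s / 60 = 7.75 minutes.

7.75 minutes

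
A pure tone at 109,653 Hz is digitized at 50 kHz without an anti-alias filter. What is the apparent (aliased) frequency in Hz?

9,653 Hz

Nyquist = 50,000/2 = 25,000 Hz; 109,653 Hz exceeds it.
Alias = |109,653 − 2×50,000| = |109,653 − 100,000| = 9,653 Hz.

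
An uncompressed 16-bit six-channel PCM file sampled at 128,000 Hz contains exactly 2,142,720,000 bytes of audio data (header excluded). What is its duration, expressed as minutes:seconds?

23:15

Byte rate = 128,000 × 2 × 6 = 1,536,000 bytes/s.
Duration = 2,142,720,000 / 1,536,000 = 1,395 s.
1,395 s = 23:15.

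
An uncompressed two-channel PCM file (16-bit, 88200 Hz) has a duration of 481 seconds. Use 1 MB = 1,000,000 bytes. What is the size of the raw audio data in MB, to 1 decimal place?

169.7 MB

Bytes = 88,200 samples/s × 481 s × 2 bytes/sample × 2 ch = 169,696,800 bytes.
169,696,800 / 1,000,000 = 169.7 MB.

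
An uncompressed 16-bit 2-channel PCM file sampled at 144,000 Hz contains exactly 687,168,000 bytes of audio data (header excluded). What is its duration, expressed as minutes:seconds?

19:53

Byte rate = 144,000 × 2 × 2 = 576,000 bytes/s.
Duration = 687,168,000 / 576,000 = 1,193 s.
1,193 s = 19:53.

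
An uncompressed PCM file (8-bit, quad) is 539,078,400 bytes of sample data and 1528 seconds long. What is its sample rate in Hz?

Bytes = sample_rate × seconds × bytes_per_sample × channels.
sample_rate = 539,078,400 / (1,528 × 1 × 4) = 539,078,400 / 6,112 = 88,200 Hz.

88,200 Hz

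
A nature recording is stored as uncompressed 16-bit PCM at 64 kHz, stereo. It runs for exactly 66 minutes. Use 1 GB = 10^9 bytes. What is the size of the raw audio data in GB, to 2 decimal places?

1.01 GB

Duration = exactly 66 minutes = 3,960 s.
Bytes = 64,000 samples/s × 3,960 s × 2 bytes/sample × 2 ch = 1,013,760,000 bytes.
1,013,760,000 / 1,000,000,000 = 1.01 GB.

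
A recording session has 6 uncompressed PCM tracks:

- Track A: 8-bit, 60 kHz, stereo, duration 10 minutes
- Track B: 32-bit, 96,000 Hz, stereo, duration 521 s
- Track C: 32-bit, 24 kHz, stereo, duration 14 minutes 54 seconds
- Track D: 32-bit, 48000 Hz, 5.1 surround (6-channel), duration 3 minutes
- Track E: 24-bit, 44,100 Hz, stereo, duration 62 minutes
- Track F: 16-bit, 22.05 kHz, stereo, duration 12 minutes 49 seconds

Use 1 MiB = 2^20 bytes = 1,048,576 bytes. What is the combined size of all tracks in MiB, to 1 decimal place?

1815.1 MiB

Track A: 10 minutes = 600 s; 60,000 × 600 × 1 × 2 = 72,000,000 bytes.
Track B: 96,000 × 521 × 4 × 2 = 400,128,000 bytes.
Track C: 14 minutes 54 seconds = 894 s; 24,000 × 894 × 4 × 2 = 171,648,000 bytes.
Track D: 3 minutes = 180 s; 48,000 × 180 × 4 × 6 = 207,360,000 bytes.
Track E: 62 minutes = 3,720 s; 44,100 × 3,720 × 3 × 2 = 984,312,000 bytes.
Track F: 12 minutes 49 seconds = 769 s; 22,050 × 769 × 2 × 2 = 67,825,800 bytes.
Total = 1,903,273,800 bytes = 1815.1 MiB.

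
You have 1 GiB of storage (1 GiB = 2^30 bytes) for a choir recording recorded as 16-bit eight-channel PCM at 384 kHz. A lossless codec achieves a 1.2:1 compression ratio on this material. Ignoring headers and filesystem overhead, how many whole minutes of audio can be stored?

Uncompressed byte rate = 384,000 × 2 × 8 = 6,144,000 bytes/s.
After 1.2:1 compression, effective rate ≈ 5120000 bytes/s.
Capacity = 1 × 1,073,741,824 = 1,073,741,824 bytes.
1,073,741,824 / effective rate ≈ 209.72 s → 3 minutes.

3 minutes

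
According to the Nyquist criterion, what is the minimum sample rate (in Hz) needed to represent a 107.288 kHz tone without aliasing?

Minimum sample rate = 2 × 107,288 Hz = 214,576 Hz.

214,576 Hz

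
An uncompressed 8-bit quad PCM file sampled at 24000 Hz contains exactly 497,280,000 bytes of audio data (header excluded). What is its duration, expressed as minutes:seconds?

Byte rate = 24,000 × 1 × 4 = 96,000 bytes/s.
Duration = 497,280,000 / 96,000 = 5,180 s.
5,180 s = 86:20.

86:20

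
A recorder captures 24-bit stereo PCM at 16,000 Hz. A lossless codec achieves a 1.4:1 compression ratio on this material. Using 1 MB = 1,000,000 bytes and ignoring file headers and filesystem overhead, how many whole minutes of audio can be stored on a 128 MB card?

Uncompressed byte rate = 16,000 × 3 × 2 = 96,000 bytes/s.
After 1.4:1 compression, effective rate ≈ 68571.43 bytes/s.
Capacity = 128 × 1,000,000 = 128,000,000 bytes.
128,000,000 / effective rate ≈ 1866.67 s → 31 minutes.

31 minutes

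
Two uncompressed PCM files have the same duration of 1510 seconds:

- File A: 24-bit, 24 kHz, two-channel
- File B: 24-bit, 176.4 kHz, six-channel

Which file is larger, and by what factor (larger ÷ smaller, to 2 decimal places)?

File A: 24,000 × 3 × 2 = 144,000 bytes/s.
File B: 176,400 × 3 × 6 = 3,175,200 bytes/s.
File B is larger; ratio = 4,794,552,000 / 217,440,000 = 22.05.

File B, by a factor of 22.05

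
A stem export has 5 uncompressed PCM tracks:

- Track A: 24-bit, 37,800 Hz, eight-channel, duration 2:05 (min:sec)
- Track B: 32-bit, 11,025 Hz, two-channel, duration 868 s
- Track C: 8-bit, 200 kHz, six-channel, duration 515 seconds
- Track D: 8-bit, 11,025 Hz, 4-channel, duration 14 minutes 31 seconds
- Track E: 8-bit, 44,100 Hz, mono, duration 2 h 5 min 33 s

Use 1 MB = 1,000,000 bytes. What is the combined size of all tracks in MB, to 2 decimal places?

Track A: 2:05 (min:sec) = 125 s; 37,800 × 125 × 3 × 8 = 113,400,000 bytes.
Track B: 11,025 × 868 × 4 × 2 = 76,557,600 bytes.
Track C: 200,000 × 515 × 1 × 6 = 618,000,000 bytes.
Track D: 14 minutes 31 seconds = 871 s; 11,025 × 871 × 1 × 4 = 38,411,100 bytes.
Track E: 2 h 5 min 33 s = 7,533 s; 44,100 × 7,533 × 1 × 1 = 332,205,300 bytes.
Total = 1,178,574,000 bytes = 1178.57 MB.

1178.57 MB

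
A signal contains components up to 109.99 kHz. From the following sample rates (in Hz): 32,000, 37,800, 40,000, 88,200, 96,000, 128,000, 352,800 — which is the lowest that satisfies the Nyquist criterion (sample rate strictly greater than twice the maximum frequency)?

352,800 Hz

Need sample rate > 2 × 109,990 = 219,980 Hz.
Lowest listed rate above 219,980 Hz is 352,800 Hz.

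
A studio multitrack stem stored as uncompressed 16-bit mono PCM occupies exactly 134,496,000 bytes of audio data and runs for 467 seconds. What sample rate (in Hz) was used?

Bytes = sample_rate × seconds × bytes_per_sample × channels.
sample_rate = 134,496,000 / (467 × 2 × 1) = 134,496,000 / 934 = 144,000 Hz.

144,000 Hz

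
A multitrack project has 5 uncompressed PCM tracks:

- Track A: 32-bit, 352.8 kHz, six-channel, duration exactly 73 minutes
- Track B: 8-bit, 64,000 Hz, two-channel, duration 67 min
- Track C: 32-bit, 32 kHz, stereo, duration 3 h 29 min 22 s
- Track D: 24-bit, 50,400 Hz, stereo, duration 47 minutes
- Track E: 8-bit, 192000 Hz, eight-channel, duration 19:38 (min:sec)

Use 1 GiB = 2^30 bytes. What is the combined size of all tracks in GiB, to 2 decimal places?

Track A: exactly 73 minutes = 4,380 s; 352,800 × 4,380 × 4 × 6 = 37,086,336,000 bytes.
Track B: 67 min = 4,020 s; 64,000 × 4,020 × 1 × 2 = 514,560,000 bytes.
Track C: 3 h 29 min 22 s = 12,562 s; 32,000 × 12,562 × 4 × 2 = 3,215,872,000 bytes.
Track D: 47 minutes = 2,820 s; 50,400 × 2,820 × 3 × 2 = 852,768,000 bytes.
Track E: 19:38 (min:sec) = 1,178 s; 192,000 × 1,178 × 1 × 8 = 1,809,408,000 bytes.
Total = 43,478,944,000 bytes = 40.49 GiB.

40.49 GiB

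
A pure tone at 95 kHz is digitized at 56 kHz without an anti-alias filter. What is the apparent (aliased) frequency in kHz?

17 kHz

Nyquist = 56,000/2 = 28,000 Hz; 95,000 Hz exceeds it.
Alias = |95,000 − 2×56,000| = |95,000 − 112,000| = 17,000 Hz = 17 kHz.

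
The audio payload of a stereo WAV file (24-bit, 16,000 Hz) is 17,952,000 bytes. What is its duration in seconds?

Byte rate = 16,000 × 3 × 2 = 96,000 bytes/s.
Duration = 17,952,000 / 96,000 = 187 s.

187 seconds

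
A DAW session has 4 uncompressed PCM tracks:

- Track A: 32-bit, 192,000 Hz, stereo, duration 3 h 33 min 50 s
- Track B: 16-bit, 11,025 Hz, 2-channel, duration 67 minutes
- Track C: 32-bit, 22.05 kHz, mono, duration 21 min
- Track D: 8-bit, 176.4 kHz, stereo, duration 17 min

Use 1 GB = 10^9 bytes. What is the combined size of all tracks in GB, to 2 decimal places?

Track A: 3 h 33 min 50 s = 12,830 s; 192,000 × 12,830 × 4 × 2 = 19,706,880,000 bytes.
Track B: 67 minutes = 4,020 s; 11,025 × 4,020 × 2 × 2 = 177,282,000 bytes.
Track C: 21 min = 1,260 s; 22,050 × 1,260 × 4 × 1 = 111,132,000 bytes.
Track D: 17 min = 1,020 s; 176,400 × 1,020 × 1 × 2 = 359,856,000 bytes.
Total = 20,355,150,000 bytes = 20.36 GB.

20.36 GB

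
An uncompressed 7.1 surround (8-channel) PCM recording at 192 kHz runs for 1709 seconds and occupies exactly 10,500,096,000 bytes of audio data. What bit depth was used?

Bytes per sample = 10,500,096,000 / (192,000 × 1,709 × 8) = 10,500,096,000 / 2,625,024,000 = 4.
Bit depth = 4 × 8 = 32 bits.

32 bits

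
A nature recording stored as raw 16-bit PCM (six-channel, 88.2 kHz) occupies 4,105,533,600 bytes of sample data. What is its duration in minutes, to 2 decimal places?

64.65 minutes

Byte rate = 88,200 × 2 × 6 = 1,058,400 bytes/s.
Duration = 4,105,533,600 / 1,058,400 = 3,879 s.
3,879 s / 60 = 64.65 minutes.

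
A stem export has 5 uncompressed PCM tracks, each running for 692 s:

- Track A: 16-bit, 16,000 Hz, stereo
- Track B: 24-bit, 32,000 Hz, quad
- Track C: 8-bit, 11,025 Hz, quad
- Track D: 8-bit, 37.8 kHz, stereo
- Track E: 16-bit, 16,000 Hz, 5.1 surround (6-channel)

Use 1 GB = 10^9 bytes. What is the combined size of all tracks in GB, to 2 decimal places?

0.53 GB

Track A: 16,000 × 692 × 2 × 2 = 44,288,000 bytes.
Track B: 32,000 × 692 × 3 × 4 = 265,728,000 bytes.
Track C: 11,025 × 692 × 1 × 4 = 30,517,200 bytes.
Track D: 37,800 × 692 × 1 × 2 = 52,315,200 bytes.
Track E: 16,000 × 692 × 2 × 6 = 132,864,000 bytes.
Total = 525,712,400 bytes = 0.53 GB.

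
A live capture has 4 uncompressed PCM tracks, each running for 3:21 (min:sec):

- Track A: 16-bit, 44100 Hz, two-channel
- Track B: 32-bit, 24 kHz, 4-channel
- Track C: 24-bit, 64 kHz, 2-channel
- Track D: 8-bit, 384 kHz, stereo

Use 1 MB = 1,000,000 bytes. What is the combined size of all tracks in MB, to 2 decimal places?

344.19 MB

3:21 (min:sec) = 201 s.
Track A: 44,100 × 201 × 2 × 2 = 35,456,400 bytes.
Track B: 24,000 × 201 × 4 × 4 = 77,184,000 bytes.
Track C: 64,000 × 201 × 3 × 2 = 77,184,000 bytes.
Track D: 384,000 × 201 × 1 × 2 = 154,368,000 bytes.
Total = 344,192,400 bytes = 344.19 MB.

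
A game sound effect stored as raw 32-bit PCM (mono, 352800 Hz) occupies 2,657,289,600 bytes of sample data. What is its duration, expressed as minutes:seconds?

31:23

Byte rate = 352,800 × 4 × 1 = 1,411,200 bytes/s.
Duration = 2,657,289,600 / 1,411,200 = 1,883 s.
1,883 s = 31:23.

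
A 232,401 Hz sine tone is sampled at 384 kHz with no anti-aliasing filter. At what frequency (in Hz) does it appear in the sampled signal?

Nyquist = 384,000/2 = 192,000 Hz; 232,401 Hz exceeds it.
Alias = |232,401 − 1×384,000| = |232,401 − 384,000| = 151,599 Hz.

151,599 Hz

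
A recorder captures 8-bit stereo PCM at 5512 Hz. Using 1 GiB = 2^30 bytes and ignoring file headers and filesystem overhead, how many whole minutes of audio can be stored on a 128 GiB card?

207,787 minutes

Uncompressed byte rate = 5,512 × 1 × 2 = 11,024 bytes/s.
Capacity = 128 × 1,073,741,824 = 137,438,953,472 bytes.
137,438,953,472 / 11,024 ≈ 12467249.04 s → 207,787 minutes.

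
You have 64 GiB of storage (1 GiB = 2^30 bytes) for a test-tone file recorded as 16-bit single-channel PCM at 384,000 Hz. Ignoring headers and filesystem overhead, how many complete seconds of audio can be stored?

89,478 seconds

Uncompressed byte rate = 384,000 × 2 × 1 = 768,000 bytes/s.
Capacity = 64 × 1,073,741,824 = 68,719,476,736 bytes.
68,719,476,736 / 768,000 ≈ 89478.49 s → 89,478 seconds.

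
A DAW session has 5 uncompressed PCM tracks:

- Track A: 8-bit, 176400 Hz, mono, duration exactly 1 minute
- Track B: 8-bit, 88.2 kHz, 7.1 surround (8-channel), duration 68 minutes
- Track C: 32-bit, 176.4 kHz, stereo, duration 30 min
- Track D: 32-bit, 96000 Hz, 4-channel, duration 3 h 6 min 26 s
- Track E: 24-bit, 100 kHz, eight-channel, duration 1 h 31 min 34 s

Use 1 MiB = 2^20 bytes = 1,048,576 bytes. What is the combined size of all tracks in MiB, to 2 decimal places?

Track A: exactly 1 minute = 60 s; 176,400 × 60 × 1 × 1 = 10,584,000 bytes.
Track B: 68 minutes = 4,080 s; 88,200 × 4,080 × 1 × 8 = 2,878,848,000 bytes.
Track C: 30 min = 1,800 s; 176,400 × 1,800 × 4 × 2 = 2,540,160,000 bytes.
Track D: 3 h 6 min 26 s = 11,186 s; 96,000 × 11,186 × 4 × 4 = 17,181,696,000 bytes.
Track E: 1 h 31 min 34 s = 5,494 s; 100,000 × 5,494 × 3 × 8 = 13,185,600,000 bytes.
Total = 35,796,888,000 bytes = 34138.57 MiB.

34138.57 MiB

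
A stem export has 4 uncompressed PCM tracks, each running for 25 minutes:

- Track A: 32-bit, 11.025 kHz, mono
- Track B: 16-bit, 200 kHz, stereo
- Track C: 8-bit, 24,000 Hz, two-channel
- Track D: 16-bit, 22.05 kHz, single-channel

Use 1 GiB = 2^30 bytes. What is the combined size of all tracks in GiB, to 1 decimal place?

1.3 GiB

25 minutes = 1,500 s.
Track A: 11,025 × 1,500 × 4 × 1 = 66,150,000 bytes.
Track B: 200,000 × 1,500 × 2 × 2 = 1,200,000,000 bytes.
Track C: 24,000 × 1,500 × 1 × 2 = 72,000,000 bytes.
Track D: 22,050 × 1,500 × 2 × 1 = 66,150,000 bytes.
Total = 1,404,300,000 bytes = 1.3 GiB.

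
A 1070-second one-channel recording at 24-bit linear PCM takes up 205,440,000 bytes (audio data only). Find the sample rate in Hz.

64,000 Hz

Bytes = sample_rate × seconds × bytes_per_sample × channels.
sample_rate = 205,440,000 / (1,070 × 3 × 1) = 205,440,000 / 3,210 = 64,000 Hz.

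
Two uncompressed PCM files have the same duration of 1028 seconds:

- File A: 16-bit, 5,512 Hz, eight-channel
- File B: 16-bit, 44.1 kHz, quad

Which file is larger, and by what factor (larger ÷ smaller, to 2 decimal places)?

File B, by a factor of 4.00

File A: 5,512 × 2 × 8 = 88,192 bytes/s.
File B: 44,100 × 2 × 4 = 352,800 bytes/s.
File B is larger; ratio = 362,678,400 / 90,661,376 = 4.00.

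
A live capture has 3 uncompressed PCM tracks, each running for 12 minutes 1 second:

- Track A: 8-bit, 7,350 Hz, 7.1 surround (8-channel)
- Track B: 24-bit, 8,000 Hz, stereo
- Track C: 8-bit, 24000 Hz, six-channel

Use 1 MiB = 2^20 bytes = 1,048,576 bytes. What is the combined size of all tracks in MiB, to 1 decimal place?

172.4 MiB

12 minutes 1 second = 721 s.
Track A: 7,350 × 721 × 1 × 8 = 42,394,800 bytes.
Track B: 8,000 × 721 × 3 × 2 = 34,608,000 bytes.
Track C: 24,000 × 721 × 1 × 6 = 103,824,000 bytes.
Total = 180,826,800 bytes = 172.4 MiB.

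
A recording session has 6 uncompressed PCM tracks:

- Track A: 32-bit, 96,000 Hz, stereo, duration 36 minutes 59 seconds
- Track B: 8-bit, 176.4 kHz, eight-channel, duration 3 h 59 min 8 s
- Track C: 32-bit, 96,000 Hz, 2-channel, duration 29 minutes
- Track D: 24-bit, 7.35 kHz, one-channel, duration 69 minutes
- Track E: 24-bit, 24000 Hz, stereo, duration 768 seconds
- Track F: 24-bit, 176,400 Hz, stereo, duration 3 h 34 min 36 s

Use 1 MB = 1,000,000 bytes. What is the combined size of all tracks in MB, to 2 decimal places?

37118.25 MB

Track A: 36 minutes 59 seconds = 2,219 s; 96,000 × 2,219 × 4 × 2 = 1,704,192,000 bytes.
Track B: 3 h 59 min 8 s = 14,348 s; 176,400 × 14,348 × 1 × 8 = 20,247,897,600 bytes.
Track C: 29 minutes = 1,740 s; 96,000 × 1,740 × 4 × 2 = 1,336,320,000 bytes.
Track D: 69 minutes = 4,140 s; 7,350 × 4,140 × 3 × 1 = 91,287,000 bytes.
Track E: 24,000 × 768 × 3 × 2 = 110,592,000 bytes.
Track F: 3 h 34 min 36 s = 12,876 s; 176,400 × 12,876 × 3 × 2 = 13,627,958,400 bytes.
Total = 37,118,247,000 bytes = 37118.25 MB.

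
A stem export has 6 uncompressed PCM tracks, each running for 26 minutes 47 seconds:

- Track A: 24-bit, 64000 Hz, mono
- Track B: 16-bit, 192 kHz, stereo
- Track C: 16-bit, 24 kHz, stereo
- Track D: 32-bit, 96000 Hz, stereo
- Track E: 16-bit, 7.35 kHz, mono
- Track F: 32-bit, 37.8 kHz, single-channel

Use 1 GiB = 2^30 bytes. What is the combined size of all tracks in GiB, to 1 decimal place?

3.0 GiB

26 minutes 47 seconds = 1,607 s.
Track A: 64,000 × 1,607 × 3 × 1 = 308,544,000 bytes.
Track B: 192,000 × 1,607 × 2 × 2 = 1,234,176,000 bytes.
Track C: 24,000 × 1,607 × 2 × 2 = 154,272,000 bytes.
Track D: 96,000 × 1,607 × 4 × 2 = 1,234,176,000 bytes.
Track E: 7,350 × 1,607 × 2 × 1 = 23,622,900 bytes.
Track F: 37,800 × 1,607 × 4 × 1 = 242,978,400 bytes.
Total = 3,197,769,300 bytes = 3.0 GiB.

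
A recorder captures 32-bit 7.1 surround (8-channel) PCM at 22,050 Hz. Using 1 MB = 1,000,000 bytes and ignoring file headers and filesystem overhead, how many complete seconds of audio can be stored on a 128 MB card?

Uncompressed byte rate = 22,050 × 4 × 8 = 705,600 bytes/s.
Capacity = 128 × 1,000,000 = 128,000,000 bytes.
128,000,000 / 705,600 ≈ 181.41 s → 181 seconds.

181 seconds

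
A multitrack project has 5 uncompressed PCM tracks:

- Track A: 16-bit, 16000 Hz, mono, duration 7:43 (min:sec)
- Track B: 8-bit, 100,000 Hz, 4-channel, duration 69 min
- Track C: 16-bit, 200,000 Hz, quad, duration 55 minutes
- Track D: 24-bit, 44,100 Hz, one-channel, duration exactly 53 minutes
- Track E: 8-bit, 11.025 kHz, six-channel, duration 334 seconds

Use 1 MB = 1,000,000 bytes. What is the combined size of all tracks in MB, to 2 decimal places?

7393.62 MB

Track A: 7:43 (min:sec) = 463 s; 16,000 × 463 × 2 × 1 = 14,816,000 bytes.
Track B: 69 min = 4,140 s; 100,000 × 4,140 × 1 × 4 = 1,656,000,000 bytes.
Track C: 55 minutes = 3,300 s; 200,000 × 3,300 × 2 × 4 = 5,280,000,000 bytes.
Track D: exactly 53 minutes = 3,180 s; 44,100 × 3,180 × 3 × 1 = 420,714,000 bytes.
Track E: 11,025 × 334 × 1 × 6 = 22,094,100 bytes.
Total = 7,393,624,100 bytes = 7393.62 MB.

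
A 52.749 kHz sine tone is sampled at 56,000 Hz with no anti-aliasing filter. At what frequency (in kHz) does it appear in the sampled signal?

Nyquist = 56,000/2 = 28,000 Hz; 52,749 Hz exceeds it.
Alias = |52,749 − 1×56,000| = |52,749 − 56,000| = 3,251 Hz = 3.251 kHz.

3.251 kHz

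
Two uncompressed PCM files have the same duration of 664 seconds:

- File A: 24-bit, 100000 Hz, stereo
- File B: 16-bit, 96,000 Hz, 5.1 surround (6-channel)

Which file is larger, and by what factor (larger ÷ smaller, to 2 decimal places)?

File B, by a factor of 1.92

File A: 100,000 × 3 × 2 = 600,000 bytes/s.
File B: 96,000 × 2 × 6 = 1,152,000 bytes/s.
File B is larger; ratio = 764,928,000 / 398,400,000 = 1.92.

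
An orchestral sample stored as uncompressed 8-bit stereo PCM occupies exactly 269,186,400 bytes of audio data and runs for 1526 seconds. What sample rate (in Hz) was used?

88,200 Hz

Bytes = sample_rate × seconds × bytes_per_sample × channels.
sample_rate = 269,186,400 / (1,526 × 1 × 2) = 269,186,400 / 3,052 = 88,200 Hz.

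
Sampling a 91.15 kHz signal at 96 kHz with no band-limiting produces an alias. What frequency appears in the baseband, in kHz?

Nyquist = 96,000/2 = 48,000 Hz; 91,150 Hz exceeds it.
Alias = |91,150 − 1×96,000| = |91,150 − 96,000| = 4,850 Hz = 4.85 kHz.

4.85 kHz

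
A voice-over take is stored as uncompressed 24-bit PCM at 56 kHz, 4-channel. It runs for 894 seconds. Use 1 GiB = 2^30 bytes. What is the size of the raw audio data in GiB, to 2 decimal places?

Bytes = 56,000 samples/s × 894 s × 3 bytes/sample × 4 ch = 600,768,000 bytes.
600,768,000 / 1,073,741,824 = 0.56 GiB.

0.56 GiB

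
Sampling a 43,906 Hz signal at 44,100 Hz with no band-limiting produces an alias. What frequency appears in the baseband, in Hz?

194 Hz

Nyquist = 44,100/2 = 22,050 Hz; 43,906 Hz exceeds it.
Alias = |43,906 − 1×44,100| = |43,906 − 44,100| = 194 Hz.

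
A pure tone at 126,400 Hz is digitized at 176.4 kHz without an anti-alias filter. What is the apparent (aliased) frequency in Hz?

Nyquist = 176,400/2 = 88,200 Hz; 126,400 Hz exceeds it.
Alias = |126,400 − 1×176,400| = |126,400 − 176,400| = 50,000 Hz.

50,000 Hz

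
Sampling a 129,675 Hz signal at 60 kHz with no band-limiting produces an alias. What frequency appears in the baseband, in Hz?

Nyquist = 60,000/2 = 30,000 Hz; 129,675 Hz exceeds it.
Alias = |129,675 − 2×60,000| = |129,675 − 120,000| = 9,675 Hz.

9,675 Hz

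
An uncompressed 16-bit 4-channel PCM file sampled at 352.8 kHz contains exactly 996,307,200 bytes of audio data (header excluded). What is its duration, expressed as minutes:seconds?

5:53

Byte rate = 352,800 × 2 × 4 = 2,822,400 bytes/s.
Duration = 996,307,200 / 2,822,400 = 353 s.
353 s = 5:53.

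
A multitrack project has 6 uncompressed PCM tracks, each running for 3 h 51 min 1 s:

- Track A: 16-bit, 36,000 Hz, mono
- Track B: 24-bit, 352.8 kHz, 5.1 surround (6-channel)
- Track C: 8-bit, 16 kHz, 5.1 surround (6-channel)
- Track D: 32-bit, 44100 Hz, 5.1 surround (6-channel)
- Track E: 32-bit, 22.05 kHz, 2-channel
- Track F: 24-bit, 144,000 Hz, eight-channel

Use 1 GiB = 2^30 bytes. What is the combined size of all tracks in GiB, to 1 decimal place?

144.7 GiB

3 h 51 min 1 s = 13,861 s.
Track A: 36,000 × 13,861 × 2 × 1 = 997,992,000 bytes.
Track B: 352,800 × 13,861 × 3 × 6 = 88,022,894,400 bytes.
Track C: 16,000 × 13,861 × 1 × 6 = 1,330,656,000 bytes.
Track D: 44,100 × 13,861 × 4 × 6 = 14,670,482,400 bytes.
Track E: 22,050 × 13,861 × 4 × 2 = 2,445,080,400 bytes.
Track F: 144,000 × 13,861 × 3 × 8 = 47,903,616,000 bytes.
Total = 155,370,721,200 bytes = 144.7 GiB.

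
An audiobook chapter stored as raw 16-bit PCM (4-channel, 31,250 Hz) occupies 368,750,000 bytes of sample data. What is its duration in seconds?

Byte rate = 31,250 × 2 × 4 = 250,000 bytes/s.
Duration = 368,750,000 / 250,000 = 1,475 s.

1,475 seconds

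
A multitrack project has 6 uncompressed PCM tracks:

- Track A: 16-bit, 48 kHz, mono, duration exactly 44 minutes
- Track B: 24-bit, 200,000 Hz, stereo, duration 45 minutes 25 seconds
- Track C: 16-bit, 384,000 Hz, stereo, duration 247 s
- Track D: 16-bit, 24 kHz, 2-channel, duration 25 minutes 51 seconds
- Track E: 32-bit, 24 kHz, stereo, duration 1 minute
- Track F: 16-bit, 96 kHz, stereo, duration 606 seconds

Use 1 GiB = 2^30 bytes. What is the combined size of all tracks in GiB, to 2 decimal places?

Track A: exactly 44 minutes = 2,640 s; 48,000 × 2,640 × 2 × 1 = 253,440,000 bytes.
Track B: 45 minutes 25 seconds = 2,725 s; 200,000 × 2,725 × 3 × 2 = 3,270,000,000 bytes.
Track C: 384,000 × 247 × 2 × 2 = 379,392,000 bytes.
Track D: 25 minutes 51 seconds = 1,551 s; 24,000 × 1,551 × 2 × 2 = 148,896,000 bytes.
Track E: 1 minute = 60 s; 24,000 × 60 × 4 × 2 = 11,520,000 bytes.
Track F: 96,000 × 606 × 2 × 2 = 232,704,000 bytes.
Total = 4,295,952,000 bytes = 4.00 GiB.

4.00 GiB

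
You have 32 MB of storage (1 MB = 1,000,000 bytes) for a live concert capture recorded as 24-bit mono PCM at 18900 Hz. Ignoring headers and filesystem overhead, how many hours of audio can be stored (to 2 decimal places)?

0.16 hours

Uncompressed byte rate = 18,900 × 3 × 1 = 56,700 bytes/s.
Capacity = 32 × 1,000,000 = 32,000,000 bytes.
32,000,000 / 56,700 ≈ 564.37 s → 0.16 hours.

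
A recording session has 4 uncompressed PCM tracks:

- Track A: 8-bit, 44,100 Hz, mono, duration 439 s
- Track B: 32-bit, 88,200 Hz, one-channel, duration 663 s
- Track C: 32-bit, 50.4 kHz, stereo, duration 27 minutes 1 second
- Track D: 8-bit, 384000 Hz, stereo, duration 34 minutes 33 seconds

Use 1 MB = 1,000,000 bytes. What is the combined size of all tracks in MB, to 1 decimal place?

Track A: 44,100 × 439 × 1 × 1 = 19,359,900 bytes.
Track B: 88,200 × 663 × 4 × 1 = 233,906,400 bytes.
Track C: 27 minutes 1 second = 1,621 s; 50,400 × 1,621 × 4 × 2 = 653,587,200 bytes.
Track D: 34 minutes 33 seconds = 2,073 s; 384,000 × 2,073 × 1 × 2 = 1,592,064,000 bytes.
Total = 2,498,917,500 bytes = 2498.9 MB.

2498.9 MB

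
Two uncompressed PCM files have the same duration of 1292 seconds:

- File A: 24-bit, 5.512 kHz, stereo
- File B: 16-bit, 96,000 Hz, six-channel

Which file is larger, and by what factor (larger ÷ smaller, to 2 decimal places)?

File B, by a factor of 34.83

File A: 5,512 × 3 × 2 = 33,072 bytes/s.
File B: 96,000 × 2 × 6 = 1,152,000 bytes/s.
File B is larger; ratio = 1,488,384,000 / 42,729,024 = 34.83.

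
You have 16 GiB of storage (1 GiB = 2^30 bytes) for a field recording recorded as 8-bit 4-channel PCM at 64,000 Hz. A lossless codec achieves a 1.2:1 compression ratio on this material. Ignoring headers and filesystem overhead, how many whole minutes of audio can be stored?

Uncompressed byte rate = 64,000 × 1 × 4 = 256,000 bytes/s.
After 1.2:1 compression, effective rate ≈ 213333.33 bytes/s.
Capacity = 16 × 1,073,741,824 = 17,179,869,184 bytes.
17,179,869,184 / effective rate ≈ 80530.64 s → 1,342 minutes.

1,342 minutes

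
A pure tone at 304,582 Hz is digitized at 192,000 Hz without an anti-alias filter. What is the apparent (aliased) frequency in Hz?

79,418 Hz

Nyquist = 192,000/2 = 96,000 Hz; 304,582 Hz exceeds it.
Alias = |304,582 − 2×192,000| = |304,582 − 384,000| = 79,418 Hz.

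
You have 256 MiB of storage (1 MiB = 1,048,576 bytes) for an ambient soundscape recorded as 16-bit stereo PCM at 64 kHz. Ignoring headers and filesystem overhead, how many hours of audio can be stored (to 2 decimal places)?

0.29 hours

Uncompressed byte rate = 64,000 × 2 × 2 = 256,000 bytes/s.
Capacity = 256 × 1,048,576 = 268,435,456 bytes.
268,435,456 / 256,000 ≈ 1048.58 s → 0.29 hours.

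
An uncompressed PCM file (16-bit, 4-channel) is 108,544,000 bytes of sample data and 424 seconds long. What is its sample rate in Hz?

32,000 Hz

Bytes = sample_rate × seconds × bytes_per_sample × channels.
sample_rate = 108,544,000 / (424 × 2 × 4) = 108,544,000 / 3,392 = 32,000 Hz.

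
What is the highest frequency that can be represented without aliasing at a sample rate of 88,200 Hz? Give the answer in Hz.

44,100 Hz

Nyquist frequency = sample rate / 2 = 88,200 / 2 = 44,100 Hz.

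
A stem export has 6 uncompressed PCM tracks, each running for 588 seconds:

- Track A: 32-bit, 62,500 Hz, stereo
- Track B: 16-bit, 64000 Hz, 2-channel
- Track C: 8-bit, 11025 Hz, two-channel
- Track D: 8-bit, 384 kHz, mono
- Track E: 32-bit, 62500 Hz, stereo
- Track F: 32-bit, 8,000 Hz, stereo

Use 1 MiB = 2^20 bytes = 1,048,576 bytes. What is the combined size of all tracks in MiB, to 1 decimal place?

967.9 MiB

Track A: 62,500 × 588 × 4 × 2 = 294,000,000 bytes.
Track B: 64,000 × 588 × 2 × 2 = 150,528,000 bytes.
Track C: 11,025 × 588 × 1 × 2 = 12,965,400 bytes.
Track D: 384,000 × 588 × 1 × 1 = 225,792,000 bytes.
Track E: 62,500 × 588 × 4 × 2 = 294,000,000 bytes.
Track F: 8,000 × 588 × 4 × 2 = 37,632,000 bytes.
Total = 1,014,917,400 bytes = 967.9 MiB.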